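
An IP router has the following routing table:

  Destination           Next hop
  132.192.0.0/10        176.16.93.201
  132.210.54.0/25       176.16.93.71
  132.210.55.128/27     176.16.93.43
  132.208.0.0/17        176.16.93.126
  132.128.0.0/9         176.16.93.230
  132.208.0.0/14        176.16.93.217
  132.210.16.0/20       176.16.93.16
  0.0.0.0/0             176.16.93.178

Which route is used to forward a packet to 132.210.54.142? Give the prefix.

Entries matching 132.210.54.142:
  0.0.0.0/0 (default, matches everything)
  132.128.0.0/9 (132.128.0.0 - 132.255.255.255)
  132.192.0.0/10 (132.192.0.0 - 132.255.255.255)
  132.208.0.0/14 (132.208.0.0 - 132.211.255.255)
Most specific is 132.208.0.0/14.

132.208.0.0/14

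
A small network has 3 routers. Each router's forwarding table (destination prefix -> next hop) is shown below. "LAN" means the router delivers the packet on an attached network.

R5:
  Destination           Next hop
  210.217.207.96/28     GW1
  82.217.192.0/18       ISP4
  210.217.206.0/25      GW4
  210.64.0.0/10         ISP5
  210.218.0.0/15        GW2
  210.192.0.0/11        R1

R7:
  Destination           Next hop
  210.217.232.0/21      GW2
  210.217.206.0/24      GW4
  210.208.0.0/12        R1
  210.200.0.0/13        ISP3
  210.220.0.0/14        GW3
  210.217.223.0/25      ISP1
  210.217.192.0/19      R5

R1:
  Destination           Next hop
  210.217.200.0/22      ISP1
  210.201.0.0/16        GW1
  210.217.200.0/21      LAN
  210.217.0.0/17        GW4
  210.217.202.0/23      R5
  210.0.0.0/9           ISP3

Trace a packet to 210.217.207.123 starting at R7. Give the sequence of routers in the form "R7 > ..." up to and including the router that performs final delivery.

R7 > R5 > R1

At R7: longest match for 210.217.207.123 is 210.217.192.0/19 -> R5
At R5: longest match for 210.217.207.123 is 210.192.0.0/11 -> R1
At R1: longest match for 210.217.207.123 is 210.217.200.0/21 -> LAN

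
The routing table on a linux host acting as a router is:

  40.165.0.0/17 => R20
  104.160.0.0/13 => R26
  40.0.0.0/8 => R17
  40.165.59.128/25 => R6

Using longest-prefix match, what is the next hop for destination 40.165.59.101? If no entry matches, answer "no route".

Routes whose prefix contains 40.165.59.101:
  40.0.0.0/8 (40.0.0.0 - 40.255.255.255) -> R17
  40.165.0.0/17 (40.165.0.0 - 40.165.127.255) -> R20
More-specific entries that do NOT match:
  40.165.59.128/25 (40.165.59.128 - 40.165.59.255) does not contain 40.165.59.101
Longest matching prefix is /17 -> next hop R20.

R20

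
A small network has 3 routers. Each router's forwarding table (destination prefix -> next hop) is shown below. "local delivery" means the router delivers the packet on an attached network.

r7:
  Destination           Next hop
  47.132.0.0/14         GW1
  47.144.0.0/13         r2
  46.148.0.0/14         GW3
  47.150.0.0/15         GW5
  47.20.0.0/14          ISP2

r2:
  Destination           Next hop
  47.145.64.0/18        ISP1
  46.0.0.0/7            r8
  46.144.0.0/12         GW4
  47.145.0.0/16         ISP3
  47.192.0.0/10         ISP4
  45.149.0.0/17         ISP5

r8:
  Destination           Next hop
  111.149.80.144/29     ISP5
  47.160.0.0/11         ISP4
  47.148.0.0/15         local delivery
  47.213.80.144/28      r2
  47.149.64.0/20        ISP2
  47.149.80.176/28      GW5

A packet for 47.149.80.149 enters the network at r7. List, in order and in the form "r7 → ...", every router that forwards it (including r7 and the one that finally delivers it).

At r7: longest match for 47.149.80.149 is 47.144.0.0/13 -> r2
At r2: longest match for 47.149.80.149 is 46.0.0.0/7 -> r8
At r8: longest match for 47.149.80.149 is 47.148.0.0/15 -> local delivery

r7 → r2 → r8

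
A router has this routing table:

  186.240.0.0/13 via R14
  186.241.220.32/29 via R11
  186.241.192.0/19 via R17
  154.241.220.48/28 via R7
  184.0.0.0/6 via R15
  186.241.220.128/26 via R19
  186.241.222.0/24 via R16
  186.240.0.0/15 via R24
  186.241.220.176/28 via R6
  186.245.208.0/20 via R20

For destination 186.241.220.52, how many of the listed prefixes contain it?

Prefixes containing 186.241.220.52:
  184.0.0.0/6 (184.0.0.0 - 187.255.255.255)
  186.240.0.0/13 (186.240.0.0 - 186.247.255.255)
  186.240.0.0/15 (186.240.0.0 - 186.241.255.255)
  186.241.192.0/19 (186.241.192.0 - 186.241.223.255)
Total matching entries: 4.

4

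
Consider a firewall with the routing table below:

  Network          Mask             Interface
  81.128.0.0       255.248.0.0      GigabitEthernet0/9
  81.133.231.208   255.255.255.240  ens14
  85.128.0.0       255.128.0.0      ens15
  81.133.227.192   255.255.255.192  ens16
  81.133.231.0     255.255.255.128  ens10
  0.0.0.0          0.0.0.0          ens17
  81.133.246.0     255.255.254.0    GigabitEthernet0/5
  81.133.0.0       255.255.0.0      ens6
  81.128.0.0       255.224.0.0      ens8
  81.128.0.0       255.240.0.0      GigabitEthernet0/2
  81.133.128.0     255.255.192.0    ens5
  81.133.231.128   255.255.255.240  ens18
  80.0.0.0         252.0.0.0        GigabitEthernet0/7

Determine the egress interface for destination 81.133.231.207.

Routes whose prefix contains 81.133.231.207:
  0.0.0.0/0 (default, matches everything) -> ens17
  80.0.0.0/6 (80.0.0.0 - 83.255.255.255) -> GigabitEthernet0/7
  81.128.0.0/11 (81.128.0.0 - 81.159.255.255) -> ens8
  81.128.0.0/12 (81.128.0.0 - 81.143.255.255) -> GigabitEthernet0/2
  81.128.0.0/13 (81.128.0.0 - 81.135.255.255) -> GigabitEthernet0/9
  81.133.0.0/16 (81.133.0.0 - 81.133.255.255) -> ens6
More-specific entries that do NOT match:
  81.133.231.208/28 (81.133.231.208 - 81.133.231.223) does not contain 81.133.231.207
  81.133.231.128/28 (81.133.231.128 - 81.133.231.143) does not contain 81.133.231.207
  81.133.227.192/26 (81.133.227.192 - 81.133.227.255) does not contain 81.133.231.207
  81.133.231.0/25 (81.133.231.0 - 81.133.231.127) does not contain 81.133.231.207
  81.133.246.0/23 (81.133.246.0 - 81.133.247.255) does not contain 81.133.231.207
  81.133.128.0/18 (81.133.128.0 - 81.133.191.255) does not contain 81.133.231.207
Longest matching prefix is /16 -> interface ens6.

ens6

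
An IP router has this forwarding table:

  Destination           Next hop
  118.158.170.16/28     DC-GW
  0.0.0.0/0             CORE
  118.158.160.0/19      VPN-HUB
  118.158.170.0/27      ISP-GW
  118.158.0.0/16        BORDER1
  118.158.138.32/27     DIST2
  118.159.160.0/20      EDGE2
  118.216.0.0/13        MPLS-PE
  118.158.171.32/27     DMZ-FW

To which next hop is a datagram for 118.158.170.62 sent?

VPN-HUB

Routes whose prefix contains 118.158.170.62:
  0.0.0.0/0 (default, matches everything) -> CORE
  118.158.0.0/16 (118.158.0.0 - 118.158.255.255) -> BORDER1
  118.158.160.0/19 (118.158.160.0 - 118.158.191.255) -> VPN-HUB
More-specific entries that do NOT match:
  118.158.170.16/28 (118.158.170.16 - 118.158.170.31) does not contain 118.158.170.62
  118.158.170.0/27 (118.158.170.0 - 118.158.170.31) does not contain 118.158.170.62
  118.158.138.32/27 (118.158.138.32 - 118.158.138.63) does not contain 118.158.170.62
  118.158.171.32/27 (118.158.171.32 - 118.158.171.63) does not contain 118.158.170.62
  118.159.160.0/20 (118.159.160.0 - 118.159.175.255) does not contain 118.158.170.62
Longest matching prefix is /19 -> next hop VPN-HUB.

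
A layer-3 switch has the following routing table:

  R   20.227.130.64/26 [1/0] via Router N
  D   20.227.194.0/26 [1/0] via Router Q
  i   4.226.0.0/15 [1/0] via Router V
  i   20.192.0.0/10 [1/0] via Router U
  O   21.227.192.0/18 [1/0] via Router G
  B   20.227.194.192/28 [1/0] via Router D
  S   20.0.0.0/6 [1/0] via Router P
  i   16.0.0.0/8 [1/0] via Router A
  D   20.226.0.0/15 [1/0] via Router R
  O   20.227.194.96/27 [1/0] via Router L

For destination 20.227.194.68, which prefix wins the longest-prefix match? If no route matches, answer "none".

Entries matching 20.227.194.68:
  20.0.0.0/6 (20.0.0.0 - 23.255.255.255)
  20.192.0.0/10 (20.192.0.0 - 20.255.255.255)
  20.226.0.0/15 (20.226.0.0 - 20.227.255.255)
Most specific is 20.226.0.0/15.

20.226.0.0/15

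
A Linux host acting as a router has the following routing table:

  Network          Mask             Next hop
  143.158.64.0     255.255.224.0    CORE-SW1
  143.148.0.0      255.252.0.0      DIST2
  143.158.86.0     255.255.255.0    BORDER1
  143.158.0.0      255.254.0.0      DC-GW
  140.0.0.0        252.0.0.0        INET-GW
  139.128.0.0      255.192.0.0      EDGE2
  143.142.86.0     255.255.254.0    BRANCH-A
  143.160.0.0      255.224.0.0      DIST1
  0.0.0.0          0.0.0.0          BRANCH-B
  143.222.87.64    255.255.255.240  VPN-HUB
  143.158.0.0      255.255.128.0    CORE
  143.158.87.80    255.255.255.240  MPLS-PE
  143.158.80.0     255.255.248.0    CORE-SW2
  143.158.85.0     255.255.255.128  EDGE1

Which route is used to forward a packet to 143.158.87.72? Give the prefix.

Entries matching 143.158.87.72:
  0.0.0.0/0 (default, matches everything)
  140.0.0.0/6 (140.0.0.0 - 143.255.255.255)
  143.158.0.0/15 (143.158.0.0 - 143.159.255.255)
  143.158.0.0/17 (143.158.0.0 - 143.158.127.255)
  143.158.64.0/19 (143.158.64.0 - 143.158.95.255)
  143.158.80.0/21 (143.158.80.0 - 143.158.87.255)
Most specific is 143.158.80.0/21.

143.158.80.0/21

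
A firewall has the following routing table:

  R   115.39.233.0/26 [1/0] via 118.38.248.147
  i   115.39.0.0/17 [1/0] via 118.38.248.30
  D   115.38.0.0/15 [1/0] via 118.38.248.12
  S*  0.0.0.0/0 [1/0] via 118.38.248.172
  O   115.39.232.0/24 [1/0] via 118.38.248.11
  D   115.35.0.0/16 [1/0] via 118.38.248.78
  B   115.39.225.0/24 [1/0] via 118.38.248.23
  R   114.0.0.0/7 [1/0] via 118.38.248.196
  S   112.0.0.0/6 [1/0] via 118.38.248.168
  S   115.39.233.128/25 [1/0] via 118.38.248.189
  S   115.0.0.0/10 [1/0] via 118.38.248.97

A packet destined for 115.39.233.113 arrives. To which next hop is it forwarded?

118.38.248.12

Routes whose prefix contains 115.39.233.113:
  0.0.0.0/0 (default, matches everything) -> 118.38.248.172
  112.0.0.0/6 (112.0.0.0 - 115.255.255.255) -> 118.38.248.168
  114.0.0.0/7 (114.0.0.0 - 115.255.255.255) -> 118.38.248.196
  115.0.0.0/10 (115.0.0.0 - 115.63.255.255) -> 118.38.248.97
  115.38.0.0/15 (115.38.0.0 - 115.39.255.255) -> 118.38.248.12
More-specific entries that do NOT match:
  115.39.233.0/26 (115.39.233.0 - 115.39.233.63) does not contain 115.39.233.113
  115.39.233.128/25 (115.39.233.128 - 115.39.233.255) does not contain 115.39.233.113
  115.39.232.0/24 (115.39.232.0 - 115.39.232.255) does not contain 115.39.233.113
  115.39.225.0/24 (115.39.225.0 - 115.39.225.255) does not contain 115.39.233.113
  115.39.0.0/17 (115.39.0.0 - 115.39.127.255) does not contain 115.39.233.113
  115.35.0.0/16 (115.35.0.0 - 115.35.255.255) does not contain 115.39.233.113
Longest matching prefix is /15 -> next hop 118.38.248.12.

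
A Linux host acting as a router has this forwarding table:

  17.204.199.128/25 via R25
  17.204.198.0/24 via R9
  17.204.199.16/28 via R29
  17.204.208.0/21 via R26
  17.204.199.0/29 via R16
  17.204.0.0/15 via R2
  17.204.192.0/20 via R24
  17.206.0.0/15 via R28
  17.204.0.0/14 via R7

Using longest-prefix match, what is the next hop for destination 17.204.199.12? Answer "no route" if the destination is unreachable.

R24

Routes whose prefix contains 17.204.199.12:
  17.204.0.0/14 (17.204.0.0 - 17.207.255.255) -> R7
  17.204.0.0/15 (17.204.0.0 - 17.205.255.255) -> R2
  17.204.192.0/20 (17.204.192.0 - 17.204.207.255) -> R24
More-specific entries that do NOT match:
  17.204.199.0/29 (17.204.199.0 - 17.204.199.7) does not contain 17.204.199.12
  17.204.199.16/28 (17.204.199.16 - 17.204.199.31) does not contain 17.204.199.12
  17.204.199.128/25 (17.204.199.128 - 17.204.199.255) does not contain 17.204.199.12
  17.204.198.0/24 (17.204.198.0 - 17.204.198.255) does not contain 17.204.199.12
  17.204.208.0/21 (17.204.208.0 - 17.204.215.255) does not contain 17.204.199.12
Longest matching prefix is /20 -> next hop R24.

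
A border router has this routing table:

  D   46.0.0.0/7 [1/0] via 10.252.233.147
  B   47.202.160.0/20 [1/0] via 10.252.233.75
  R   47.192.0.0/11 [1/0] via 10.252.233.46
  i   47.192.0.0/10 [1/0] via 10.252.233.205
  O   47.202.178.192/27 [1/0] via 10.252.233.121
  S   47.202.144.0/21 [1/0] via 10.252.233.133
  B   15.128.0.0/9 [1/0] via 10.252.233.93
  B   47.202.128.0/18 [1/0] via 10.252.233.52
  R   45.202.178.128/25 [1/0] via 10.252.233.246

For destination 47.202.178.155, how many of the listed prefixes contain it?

Prefixes containing 47.202.178.155:
  46.0.0.0/7 (46.0.0.0 - 47.255.255.255)
  47.192.0.0/10 (47.192.0.0 - 47.255.255.255)
  47.192.0.0/11 (47.192.0.0 - 47.223.255.255)
  47.202.128.0/18 (47.202.128.0 - 47.202.191.255)
Total matching entries: 4.

4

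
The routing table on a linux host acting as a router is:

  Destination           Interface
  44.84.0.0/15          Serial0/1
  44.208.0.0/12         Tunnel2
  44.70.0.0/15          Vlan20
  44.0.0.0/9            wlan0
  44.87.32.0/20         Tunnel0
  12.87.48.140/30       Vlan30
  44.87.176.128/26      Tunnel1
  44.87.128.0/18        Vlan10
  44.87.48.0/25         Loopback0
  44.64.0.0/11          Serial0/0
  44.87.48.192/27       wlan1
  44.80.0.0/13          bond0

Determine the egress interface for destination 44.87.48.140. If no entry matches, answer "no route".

bond0

Routes whose prefix contains 44.87.48.140:
  44.0.0.0/9 (44.0.0.0 - 44.127.255.255) -> wlan0
  44.64.0.0/11 (44.64.0.0 - 44.95.255.255) -> Serial0/0
  44.80.0.0/13 (44.80.0.0 - 44.87.255.255) -> bond0
More-specific entries that do NOT match:
  12.87.48.140/30 (12.87.48.140 - 12.87.48.143) does not contain 44.87.48.140
  44.87.48.192/27 (44.87.48.192 - 44.87.48.223) does not contain 44.87.48.140
  44.87.176.128/26 (44.87.176.128 - 44.87.176.191) does not contain 44.87.48.140
  44.87.48.0/25 (44.87.48.0 - 44.87.48.127) does not contain 44.87.48.140
  44.87.32.0/20 (44.87.32.0 - 44.87.47.255) does not contain 44.87.48.140
  44.87.128.0/18 (44.87.128.0 - 44.87.191.255) does not contain 44.87.48.140
  44.84.0.0/15 (44.84.0.0 - 44.85.255.255) does not contain 44.87.48.140
  44.70.0.0/15 (44.70.0.0 - 44.71.255.255) does not contain 44.87.48.140
Longest matching prefix is /13 -> interface bond0.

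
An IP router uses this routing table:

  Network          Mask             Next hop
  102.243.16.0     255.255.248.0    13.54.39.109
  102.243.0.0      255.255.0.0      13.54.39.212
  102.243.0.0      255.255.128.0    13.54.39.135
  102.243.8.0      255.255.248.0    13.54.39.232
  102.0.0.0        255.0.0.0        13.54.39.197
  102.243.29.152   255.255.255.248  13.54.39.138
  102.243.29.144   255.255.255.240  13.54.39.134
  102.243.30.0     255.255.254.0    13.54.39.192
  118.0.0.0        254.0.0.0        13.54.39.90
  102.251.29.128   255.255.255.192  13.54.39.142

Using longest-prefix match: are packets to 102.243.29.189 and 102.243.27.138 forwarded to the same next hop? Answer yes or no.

102.243.29.189: longest match 102.243.0.0/17 -> 13.54.39.135
102.243.27.138: longest match 102.243.0.0/17 -> 13.54.39.135

yes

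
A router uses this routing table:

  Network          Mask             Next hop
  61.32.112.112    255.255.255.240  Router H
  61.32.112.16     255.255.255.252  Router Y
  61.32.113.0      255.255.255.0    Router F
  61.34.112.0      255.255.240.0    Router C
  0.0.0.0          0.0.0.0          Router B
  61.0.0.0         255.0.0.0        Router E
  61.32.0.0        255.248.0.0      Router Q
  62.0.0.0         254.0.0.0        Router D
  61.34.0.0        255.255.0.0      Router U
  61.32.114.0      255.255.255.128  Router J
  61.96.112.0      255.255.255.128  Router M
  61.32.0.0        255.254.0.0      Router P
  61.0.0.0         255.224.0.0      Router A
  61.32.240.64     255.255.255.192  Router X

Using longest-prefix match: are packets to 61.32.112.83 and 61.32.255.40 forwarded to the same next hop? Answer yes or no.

61.32.112.83: longest match 61.32.0.0/15 -> Router P
61.32.255.40: longest match 61.32.0.0/15 -> Router P

yes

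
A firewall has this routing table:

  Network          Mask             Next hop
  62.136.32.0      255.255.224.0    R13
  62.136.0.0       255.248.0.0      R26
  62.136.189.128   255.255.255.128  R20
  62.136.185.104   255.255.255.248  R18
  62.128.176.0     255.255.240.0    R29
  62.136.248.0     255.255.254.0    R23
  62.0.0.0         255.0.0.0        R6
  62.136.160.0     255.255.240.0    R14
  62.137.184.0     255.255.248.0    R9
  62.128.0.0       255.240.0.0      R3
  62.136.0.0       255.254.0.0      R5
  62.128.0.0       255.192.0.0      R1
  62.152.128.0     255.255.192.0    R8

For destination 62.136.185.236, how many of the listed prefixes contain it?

Prefixes containing 62.136.185.236:
  62.0.0.0/8 (62.0.0.0 - 62.255.255.255)
  62.128.0.0/10 (62.128.0.0 - 62.191.255.255)
  62.128.0.0/12 (62.128.0.0 - 62.143.255.255)
  62.136.0.0/13 (62.136.0.0 - 62.143.255.255)
  62.136.0.0/15 (62.136.0.0 - 62.137.255.255)
Total matching entries: 5.

5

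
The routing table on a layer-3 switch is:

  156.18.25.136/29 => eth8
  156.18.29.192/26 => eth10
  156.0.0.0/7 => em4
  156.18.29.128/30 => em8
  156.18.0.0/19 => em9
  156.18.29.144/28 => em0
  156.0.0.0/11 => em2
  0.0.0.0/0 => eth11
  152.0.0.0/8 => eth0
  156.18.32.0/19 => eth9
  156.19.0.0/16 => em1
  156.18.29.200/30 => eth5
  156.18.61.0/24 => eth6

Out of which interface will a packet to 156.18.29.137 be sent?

em9

Routes whose prefix contains 156.18.29.137:
  0.0.0.0/0 (default, matches everything) -> eth11
  156.0.0.0/7 (156.0.0.0 - 157.255.255.255) -> em4
  156.0.0.0/11 (156.0.0.0 - 156.31.255.255) -> em2
  156.18.0.0/19 (156.18.0.0 - 156.18.31.255) -> em9
More-specific entries that do NOT match:
  156.18.29.128/30 (156.18.29.128 - 156.18.29.131) does not contain 156.18.29.137
  156.18.29.200/30 (156.18.29.200 - 156.18.29.203) does not contain 156.18.29.137
  156.18.25.136/29 (156.18.25.136 - 156.18.25.143) does not contain 156.18.29.137
  156.18.29.144/28 (156.18.29.144 - 156.18.29.159) does not contain 156.18.29.137
  156.18.29.192/26 (156.18.29.192 - 156.18.29.255) does not contain 156.18.29.137
  156.18.61.0/24 (156.18.61.0 - 156.18.61.255) does not contain 156.18.29.137
Longest matching prefix is /19 -> interface em9.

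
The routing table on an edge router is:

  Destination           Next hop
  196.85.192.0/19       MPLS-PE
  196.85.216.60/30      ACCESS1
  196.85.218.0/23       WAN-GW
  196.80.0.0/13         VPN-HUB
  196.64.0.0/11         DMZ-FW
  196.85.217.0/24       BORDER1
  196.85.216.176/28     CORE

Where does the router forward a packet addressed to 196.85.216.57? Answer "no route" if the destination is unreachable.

MPLS-PE

Routes whose prefix contains 196.85.216.57:
  196.64.0.0/11 (196.64.0.0 - 196.95.255.255) -> DMZ-FW
  196.80.0.0/13 (196.80.0.0 - 196.87.255.255) -> VPN-HUB
  196.85.192.0/19 (196.85.192.0 - 196.85.223.255) -> MPLS-PE
More-specific entries that do NOT match:
  196.85.216.60/30 (196.85.216.60 - 196.85.216.63) does not contain 196.85.216.57
  196.85.216.176/28 (196.85.216.176 - 196.85.216.191) does not contain 196.85.216.57
  196.85.217.0/24 (196.85.217.0 - 196.85.217.255) does not contain 196.85.216.57
  196.85.218.0/23 (196.85.218.0 - 196.85.219.255) does not contain 196.85.216.57
Longest matching prefix is /19 -> next hop MPLS-PE.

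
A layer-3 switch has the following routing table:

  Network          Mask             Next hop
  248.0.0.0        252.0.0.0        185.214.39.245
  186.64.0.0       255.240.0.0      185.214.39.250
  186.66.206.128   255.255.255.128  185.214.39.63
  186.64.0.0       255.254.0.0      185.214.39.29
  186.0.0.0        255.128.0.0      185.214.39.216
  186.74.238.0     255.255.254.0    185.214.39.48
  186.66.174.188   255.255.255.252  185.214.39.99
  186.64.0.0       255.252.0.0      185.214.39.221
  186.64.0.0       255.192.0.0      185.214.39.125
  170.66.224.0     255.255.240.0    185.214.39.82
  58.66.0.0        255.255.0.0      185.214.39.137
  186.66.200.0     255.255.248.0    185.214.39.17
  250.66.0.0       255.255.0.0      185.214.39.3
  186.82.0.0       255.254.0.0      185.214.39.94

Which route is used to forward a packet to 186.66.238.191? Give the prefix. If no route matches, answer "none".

Entries matching 186.66.238.191:
  186.0.0.0/9 (186.0.0.0 - 186.127.255.255)
  186.64.0.0/10 (186.64.0.0 - 186.127.255.255)
  186.64.0.0/12 (186.64.0.0 - 186.79.255.255)
  186.64.0.0/14 (186.64.0.0 - 186.67.255.255)
Most specific is 186.64.0.0/14.

186.64.0.0/14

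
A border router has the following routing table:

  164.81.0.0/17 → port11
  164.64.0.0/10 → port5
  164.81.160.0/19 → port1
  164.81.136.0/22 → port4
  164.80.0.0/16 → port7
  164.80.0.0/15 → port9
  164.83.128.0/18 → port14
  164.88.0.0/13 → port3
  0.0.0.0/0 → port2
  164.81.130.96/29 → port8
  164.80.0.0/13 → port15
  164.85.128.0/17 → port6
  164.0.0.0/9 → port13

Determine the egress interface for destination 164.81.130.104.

port9

Routes whose prefix contains 164.81.130.104:
  0.0.0.0/0 (default, matches everything) -> port2
  164.0.0.0/9 (164.0.0.0 - 164.127.255.255) -> port13
  164.64.0.0/10 (164.64.0.0 - 164.127.255.255) -> port5
  164.80.0.0/13 (164.80.0.0 - 164.87.255.255) -> port15
  164.80.0.0/15 (164.80.0.0 - 164.81.255.255) -> port9
More-specific entries that do NOT match:
  164.81.130.96/29 (164.81.130.96 - 164.81.130.103) does not contain 164.81.130.104
  164.81.136.0/22 (164.81.136.0 - 164.81.139.255) does not contain 164.81.130.104
  164.81.160.0/19 (164.81.160.0 - 164.81.191.255) does not contain 164.81.130.104
  164.83.128.0/18 (164.83.128.0 - 164.83.191.255) does not contain 164.81.130.104
  164.81.0.0/17 (164.81.0.0 - 164.81.127.255) does not contain 164.81.130.104
  164.85.128.0/17 (164.85.128.0 - 164.85.255.255) does not contain 164.81.130.104
  164.80.0.0/16 (164.80.0.0 - 164.80.255.255) does not contain 164.81.130.104
Longest matching prefix is /15 -> interface port9.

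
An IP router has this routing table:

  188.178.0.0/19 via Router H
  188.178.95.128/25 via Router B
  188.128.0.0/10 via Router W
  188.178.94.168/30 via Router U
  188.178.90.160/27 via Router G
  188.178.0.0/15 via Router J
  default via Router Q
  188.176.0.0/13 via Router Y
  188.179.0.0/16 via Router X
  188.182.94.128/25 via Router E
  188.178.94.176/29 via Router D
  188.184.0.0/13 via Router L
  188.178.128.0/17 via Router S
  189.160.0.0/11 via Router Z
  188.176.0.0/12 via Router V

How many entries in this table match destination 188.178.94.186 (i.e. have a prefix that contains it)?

Prefixes containing 188.178.94.186:
  0.0.0.0/0 (default, matches everything)
  188.128.0.0/10 (188.128.0.0 - 188.191.255.255)
  188.176.0.0/12 (188.176.0.0 - 188.191.255.255)
  188.176.0.0/13 (188.176.0.0 - 188.183.255.255)
  188.178.0.0/15 (188.178.0.0 - 188.179.255.255)
Total matching entries: 5.

5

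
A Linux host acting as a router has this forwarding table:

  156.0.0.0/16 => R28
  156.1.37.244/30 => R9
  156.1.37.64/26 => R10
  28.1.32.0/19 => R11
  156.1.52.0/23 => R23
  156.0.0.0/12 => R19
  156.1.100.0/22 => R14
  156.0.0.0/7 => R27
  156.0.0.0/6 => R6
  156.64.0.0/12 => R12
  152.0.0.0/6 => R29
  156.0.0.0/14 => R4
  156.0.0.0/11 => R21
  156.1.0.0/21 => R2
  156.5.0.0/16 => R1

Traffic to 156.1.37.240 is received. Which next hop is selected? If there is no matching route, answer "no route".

R4

Routes whose prefix contains 156.1.37.240:
  156.0.0.0/6 (156.0.0.0 - 159.255.255.255) -> R6
  156.0.0.0/7 (156.0.0.0 - 157.255.255.255) -> R27
  156.0.0.0/11 (156.0.0.0 - 156.31.255.255) -> R21
  156.0.0.0/12 (156.0.0.0 - 156.15.255.255) -> R19
  156.0.0.0/14 (156.0.0.0 - 156.3.255.255) -> R4
More-specific entries that do NOT match:
  156.1.37.244/30 (156.1.37.244 - 156.1.37.247) does not contain 156.1.37.240
  156.1.37.64/26 (156.1.37.64 - 156.1.37.127) does not contain 156.1.37.240
  156.1.52.0/23 (156.1.52.0 - 156.1.53.255) does not contain 156.1.37.240
  156.1.100.0/22 (156.1.100.0 - 156.1.103.255) does not contain 156.1.37.240
  156.1.0.0/21 (156.1.0.0 - 156.1.7.255) does not contain 156.1.37.240
  28.1.32.0/19 (28.1.32.0 - 28.1.63.255) does not contain 156.1.37.240
  156.0.0.0/16 (156.0.0.0 - 156.0.255.255) does not contain 156.1.37.240
  156.5.0.0/16 (156.5.0.0 - 156.5.255.255) does not contain 156.1.37.240
Longest matching prefix is /14 -> next hop R4.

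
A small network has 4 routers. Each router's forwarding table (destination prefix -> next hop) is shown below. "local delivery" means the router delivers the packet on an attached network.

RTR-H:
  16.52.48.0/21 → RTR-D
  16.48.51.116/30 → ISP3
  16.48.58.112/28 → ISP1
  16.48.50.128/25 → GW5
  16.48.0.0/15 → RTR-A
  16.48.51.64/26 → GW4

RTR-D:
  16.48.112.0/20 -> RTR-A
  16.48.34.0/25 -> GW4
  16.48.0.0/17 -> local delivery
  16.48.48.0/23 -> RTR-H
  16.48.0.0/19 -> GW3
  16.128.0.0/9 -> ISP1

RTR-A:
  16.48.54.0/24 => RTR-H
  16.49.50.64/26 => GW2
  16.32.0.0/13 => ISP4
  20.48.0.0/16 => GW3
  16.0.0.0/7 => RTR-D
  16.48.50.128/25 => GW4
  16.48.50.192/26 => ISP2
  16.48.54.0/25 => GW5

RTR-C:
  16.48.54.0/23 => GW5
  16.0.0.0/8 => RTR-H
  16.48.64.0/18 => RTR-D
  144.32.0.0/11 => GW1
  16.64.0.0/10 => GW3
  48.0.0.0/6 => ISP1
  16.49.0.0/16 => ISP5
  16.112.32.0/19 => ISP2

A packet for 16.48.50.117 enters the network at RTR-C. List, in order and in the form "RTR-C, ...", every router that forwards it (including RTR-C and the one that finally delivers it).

RTR-C, RTR-H, RTR-A, RTR-D

At RTR-C: longest match for 16.48.50.117 is 16.0.0.0/8 -> RTR-H
At RTR-H: longest match for 16.48.50.117 is 16.48.0.0/15 -> RTR-A
At RTR-A: longest match for 16.48.50.117 is 16.0.0.0/7 -> RTR-D
At RTR-D: longest match for 16.48.50.117 is 16.48.0.0/17 -> local delivery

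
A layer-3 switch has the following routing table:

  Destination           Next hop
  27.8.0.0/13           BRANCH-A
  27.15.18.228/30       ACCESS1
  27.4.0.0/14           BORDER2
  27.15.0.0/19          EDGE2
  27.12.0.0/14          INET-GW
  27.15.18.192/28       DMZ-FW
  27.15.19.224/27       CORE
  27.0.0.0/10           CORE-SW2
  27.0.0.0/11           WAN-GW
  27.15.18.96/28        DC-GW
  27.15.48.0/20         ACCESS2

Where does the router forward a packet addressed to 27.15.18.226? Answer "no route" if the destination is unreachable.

EDGE2

Routes whose prefix contains 27.15.18.226:
  27.0.0.0/10 (27.0.0.0 - 27.63.255.255) -> CORE-SW2
  27.0.0.0/11 (27.0.0.0 - 27.31.255.255) -> WAN-GW
  27.8.0.0/13 (27.8.0.0 - 27.15.255.255) -> BRANCH-A
  27.12.0.0/14 (27.12.0.0 - 27.15.255.255) -> INET-GW
  27.15.0.0/19 (27.15.0.0 - 27.15.31.255) -> EDGE2
More-specific entries that do NOT match:
  27.15.18.228/30 (27.15.18.228 - 27.15.18.231) does not contain 27.15.18.226
  27.15.18.192/28 (27.15.18.192 - 27.15.18.207) does not contain 27.15.18.226
  27.15.18.96/28 (27.15.18.96 - 27.15.18.111) does not contain 27.15.18.226
  27.15.19.224/27 (27.15.19.224 - 27.15.19.255) does not contain 27.15.18.226
  27.15.48.0/20 (27.15.48.0 - 27.15.63.255) does not contain 27.15.18.226
Longest matching prefix is /19 -> next hop EDGE2.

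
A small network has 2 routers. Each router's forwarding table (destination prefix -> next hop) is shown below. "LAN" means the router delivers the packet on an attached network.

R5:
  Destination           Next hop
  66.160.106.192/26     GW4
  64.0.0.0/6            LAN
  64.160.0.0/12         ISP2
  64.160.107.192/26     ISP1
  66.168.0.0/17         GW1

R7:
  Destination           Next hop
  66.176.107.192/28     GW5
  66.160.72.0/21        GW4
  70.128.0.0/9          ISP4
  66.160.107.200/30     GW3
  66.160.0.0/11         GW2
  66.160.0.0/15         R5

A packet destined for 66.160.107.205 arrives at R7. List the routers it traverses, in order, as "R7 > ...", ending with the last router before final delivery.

At R7: longest match for 66.160.107.205 is 66.160.0.0/15 -> R5
At R5: longest match for 66.160.107.205 is 64.0.0.0/6 -> LAN

R7 > R5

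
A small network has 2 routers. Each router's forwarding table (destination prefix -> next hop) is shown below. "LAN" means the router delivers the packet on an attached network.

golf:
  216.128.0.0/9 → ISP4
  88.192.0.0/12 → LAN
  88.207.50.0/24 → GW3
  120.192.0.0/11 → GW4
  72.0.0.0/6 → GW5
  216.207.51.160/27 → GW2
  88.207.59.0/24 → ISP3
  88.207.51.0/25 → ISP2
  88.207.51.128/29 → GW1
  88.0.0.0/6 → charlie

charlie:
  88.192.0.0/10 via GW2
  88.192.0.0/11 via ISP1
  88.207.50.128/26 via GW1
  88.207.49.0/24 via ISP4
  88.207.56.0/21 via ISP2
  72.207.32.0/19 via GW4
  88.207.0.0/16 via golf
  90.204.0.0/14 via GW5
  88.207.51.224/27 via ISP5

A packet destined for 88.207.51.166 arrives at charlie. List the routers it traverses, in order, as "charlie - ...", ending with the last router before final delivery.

charlie - golf

At charlie: longest match for 88.207.51.166 is 88.207.0.0/16 -> golf
At golf: longest match for 88.207.51.166 is 88.192.0.0/12 -> LAN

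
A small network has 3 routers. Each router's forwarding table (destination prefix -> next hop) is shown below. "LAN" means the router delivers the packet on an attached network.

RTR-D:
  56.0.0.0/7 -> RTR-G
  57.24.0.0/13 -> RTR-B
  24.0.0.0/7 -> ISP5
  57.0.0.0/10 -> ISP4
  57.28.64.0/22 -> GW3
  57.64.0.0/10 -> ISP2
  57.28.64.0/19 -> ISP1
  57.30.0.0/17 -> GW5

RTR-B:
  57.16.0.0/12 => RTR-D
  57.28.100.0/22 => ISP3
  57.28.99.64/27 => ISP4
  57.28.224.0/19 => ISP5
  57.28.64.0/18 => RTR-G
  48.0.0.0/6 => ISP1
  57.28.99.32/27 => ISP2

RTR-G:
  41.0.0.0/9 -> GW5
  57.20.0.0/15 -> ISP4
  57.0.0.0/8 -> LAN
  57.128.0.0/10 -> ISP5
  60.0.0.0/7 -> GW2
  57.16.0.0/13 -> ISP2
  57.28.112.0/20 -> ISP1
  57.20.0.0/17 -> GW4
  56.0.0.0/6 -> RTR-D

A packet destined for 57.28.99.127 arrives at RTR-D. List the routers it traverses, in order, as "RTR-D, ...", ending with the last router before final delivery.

At RTR-D: longest match for 57.28.99.127 is 57.24.0.0/13 -> RTR-B
At RTR-B: longest match for 57.28.99.127 is 57.28.64.0/18 -> RTR-G
At RTR-G: longest match for 57.28.99.127 is 57.0.0.0/8 -> LAN

RTR-D, RTR-B, RTR-G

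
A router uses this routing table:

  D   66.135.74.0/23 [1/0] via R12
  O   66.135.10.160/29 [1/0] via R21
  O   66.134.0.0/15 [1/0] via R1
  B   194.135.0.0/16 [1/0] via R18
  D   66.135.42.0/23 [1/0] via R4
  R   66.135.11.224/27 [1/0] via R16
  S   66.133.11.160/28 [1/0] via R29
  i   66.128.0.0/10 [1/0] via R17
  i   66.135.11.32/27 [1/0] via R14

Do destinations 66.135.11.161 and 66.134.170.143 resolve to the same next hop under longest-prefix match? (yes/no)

yes

66.135.11.161: longest match 66.134.0.0/15 -> R1
66.134.170.143: longest match 66.134.0.0/15 -> R1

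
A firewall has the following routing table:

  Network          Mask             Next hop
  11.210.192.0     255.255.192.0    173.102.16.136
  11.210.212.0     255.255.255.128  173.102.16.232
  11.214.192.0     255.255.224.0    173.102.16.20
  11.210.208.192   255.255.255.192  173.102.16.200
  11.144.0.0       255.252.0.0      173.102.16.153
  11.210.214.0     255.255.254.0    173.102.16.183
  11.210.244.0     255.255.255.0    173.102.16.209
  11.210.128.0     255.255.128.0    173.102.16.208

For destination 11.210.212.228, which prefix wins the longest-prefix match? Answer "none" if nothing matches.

Entries matching 11.210.212.228:
  11.210.128.0/17 (11.210.128.0 - 11.210.255.255)
  11.210.192.0/18 (11.210.192.0 - 11.210.255.255)
Most specific is 11.210.192.0/18.

11.210.192.0/18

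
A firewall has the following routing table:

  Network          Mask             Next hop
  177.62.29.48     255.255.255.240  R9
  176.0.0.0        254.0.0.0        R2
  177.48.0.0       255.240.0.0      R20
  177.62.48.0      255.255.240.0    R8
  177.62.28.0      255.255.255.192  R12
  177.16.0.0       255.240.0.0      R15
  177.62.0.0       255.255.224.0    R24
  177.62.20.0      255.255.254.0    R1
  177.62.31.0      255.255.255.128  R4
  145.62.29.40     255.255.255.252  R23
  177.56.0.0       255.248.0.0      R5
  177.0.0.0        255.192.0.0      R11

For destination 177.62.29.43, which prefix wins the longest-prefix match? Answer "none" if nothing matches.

177.62.0.0/19

Entries matching 177.62.29.43:
  176.0.0.0/7 (176.0.0.0 - 177.255.255.255)
  177.0.0.0/10 (177.0.0.0 - 177.63.255.255)
  177.48.0.0/12 (177.48.0.0 - 177.63.255.255)
  177.56.0.0/13 (177.56.0.0 - 177.63.255.255)
  177.62.0.0/19 (177.62.0.0 - 177.62.31.255)
Most specific is 177.62.0.0/19.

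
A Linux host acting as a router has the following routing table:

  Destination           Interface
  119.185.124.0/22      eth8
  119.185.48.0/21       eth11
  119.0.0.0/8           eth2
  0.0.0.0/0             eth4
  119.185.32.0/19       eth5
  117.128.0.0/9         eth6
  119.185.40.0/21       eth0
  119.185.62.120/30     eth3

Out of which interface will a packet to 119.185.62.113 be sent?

Routes whose prefix contains 119.185.62.113:
  0.0.0.0/0 (default, matches everything) -> eth4
  119.0.0.0/8 (119.0.0.0 - 119.255.255.255) -> eth2
  119.185.32.0/19 (119.185.32.0 - 119.185.63.255) -> eth5
More-specific entries that do NOT match:
  119.185.62.120/30 (119.185.62.120 - 119.185.62.123) does not contain 119.185.62.113
  119.185.124.0/22 (119.185.124.0 - 119.185.127.255) does not contain 119.185.62.113
  119.185.48.0/21 (119.185.48.0 - 119.185.55.255) does not contain 119.185.62.113
  119.185.40.0/21 (119.185.40.0 - 119.185.47.255) does not contain 119.185.62.113
Longest matching prefix is /19 -> interface eth5.

eth5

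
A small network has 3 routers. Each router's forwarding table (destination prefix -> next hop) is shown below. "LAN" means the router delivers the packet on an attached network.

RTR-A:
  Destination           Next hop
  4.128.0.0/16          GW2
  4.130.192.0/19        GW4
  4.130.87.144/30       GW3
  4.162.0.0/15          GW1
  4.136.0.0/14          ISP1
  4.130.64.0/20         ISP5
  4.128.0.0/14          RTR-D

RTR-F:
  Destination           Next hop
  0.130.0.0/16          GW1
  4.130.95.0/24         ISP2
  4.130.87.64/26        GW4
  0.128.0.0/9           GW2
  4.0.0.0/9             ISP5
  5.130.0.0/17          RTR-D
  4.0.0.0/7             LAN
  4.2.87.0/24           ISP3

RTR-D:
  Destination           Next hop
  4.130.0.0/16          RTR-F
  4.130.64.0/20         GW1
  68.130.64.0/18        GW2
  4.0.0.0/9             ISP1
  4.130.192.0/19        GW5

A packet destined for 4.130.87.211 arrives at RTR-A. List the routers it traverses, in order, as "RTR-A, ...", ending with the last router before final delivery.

At RTR-A: longest match for 4.130.87.211 is 4.128.0.0/14 -> RTR-D
At RTR-D: longest match for 4.130.87.211 is 4.130.0.0/16 -> RTR-F
At RTR-F: longest match for 4.130.87.211 is 4.0.0.0/7 -> LAN

RTR-A, RTR-D, RTR-F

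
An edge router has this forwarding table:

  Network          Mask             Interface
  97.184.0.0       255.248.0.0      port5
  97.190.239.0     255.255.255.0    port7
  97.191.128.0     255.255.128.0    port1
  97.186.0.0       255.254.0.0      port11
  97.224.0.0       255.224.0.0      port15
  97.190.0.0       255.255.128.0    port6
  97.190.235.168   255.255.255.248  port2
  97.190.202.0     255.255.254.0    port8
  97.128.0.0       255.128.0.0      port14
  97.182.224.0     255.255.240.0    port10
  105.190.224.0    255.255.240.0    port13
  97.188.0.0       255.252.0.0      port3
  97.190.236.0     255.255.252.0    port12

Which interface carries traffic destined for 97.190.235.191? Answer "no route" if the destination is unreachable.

Routes whose prefix contains 97.190.235.191:
  97.128.0.0/9 (97.128.0.0 - 97.255.255.255) -> port14
  97.184.0.0/13 (97.184.0.0 - 97.191.255.255) -> port5
  97.188.0.0/14 (97.188.0.0 - 97.191.255.255) -> port3
More-specific entries that do NOT match:
  97.190.235.168/29 (97.190.235.168 - 97.190.235.175) does not contain 97.190.235.191
  97.190.239.0/24 (97.190.239.0 - 97.190.239.255) does not contain 97.190.235.191
  97.190.202.0/23 (97.190.202.0 - 97.190.203.255) does not contain 97.190.235.191
  97.190.236.0/22 (97.190.236.0 - 97.190.239.255) does not contain 97.190.235.191
  97.182.224.0/20 (97.182.224.0 - 97.182.239.255) does not contain 97.190.235.191
  105.190.224.0/20 (105.190.224.0 - 105.190.239.255) does not contain 97.190.235.191
  97.191.128.0/17 (97.191.128.0 - 97.191.255.255) does not contain 97.190.235.191
  97.190.0.0/17 (97.190.0.0 - 97.190.127.255) does not contain 97.190.235.191
  97.186.0.0/15 (97.186.0.0 - 97.187.255.255) does not contain 97.190.235.191
Longest matching prefix is /14 -> interface port3.

port3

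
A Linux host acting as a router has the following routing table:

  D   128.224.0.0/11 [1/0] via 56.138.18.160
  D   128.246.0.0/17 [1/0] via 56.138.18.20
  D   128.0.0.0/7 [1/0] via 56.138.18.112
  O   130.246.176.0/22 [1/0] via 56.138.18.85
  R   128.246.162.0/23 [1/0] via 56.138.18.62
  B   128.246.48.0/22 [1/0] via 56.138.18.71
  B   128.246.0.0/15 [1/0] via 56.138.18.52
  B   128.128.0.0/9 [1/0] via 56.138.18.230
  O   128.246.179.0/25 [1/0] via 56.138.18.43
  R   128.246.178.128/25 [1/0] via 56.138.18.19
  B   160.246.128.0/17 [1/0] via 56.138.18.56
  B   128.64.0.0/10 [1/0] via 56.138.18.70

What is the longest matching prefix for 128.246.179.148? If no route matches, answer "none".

Entries matching 128.246.179.148:
  128.0.0.0/7 (128.0.0.0 - 129.255.255.255)
  128.128.0.0/9 (128.128.0.0 - 128.255.255.255)
  128.224.0.0/11 (128.224.0.0 - 128.255.255.255)
  128.246.0.0/15 (128.246.0.0 - 128.247.255.255)
Most specific is 128.246.0.0/15.

128.246.0.0/15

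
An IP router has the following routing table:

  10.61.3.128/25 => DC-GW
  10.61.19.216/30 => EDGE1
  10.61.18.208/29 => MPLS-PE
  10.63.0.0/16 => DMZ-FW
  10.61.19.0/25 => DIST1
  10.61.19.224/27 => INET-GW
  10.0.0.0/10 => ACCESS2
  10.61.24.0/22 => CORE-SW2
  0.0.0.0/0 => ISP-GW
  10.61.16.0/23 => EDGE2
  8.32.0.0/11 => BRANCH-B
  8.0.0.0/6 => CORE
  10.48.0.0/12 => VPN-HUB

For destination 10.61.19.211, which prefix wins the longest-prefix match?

Entries matching 10.61.19.211:
  0.0.0.0/0 (default, matches everything)
  8.0.0.0/6 (8.0.0.0 - 11.255.255.255)
  10.0.0.0/10 (10.0.0.0 - 10.63.255.255)
  10.48.0.0/12 (10.48.0.0 - 10.63.255.255)
Most specific is 10.48.0.0/12.

10.48.0.0/12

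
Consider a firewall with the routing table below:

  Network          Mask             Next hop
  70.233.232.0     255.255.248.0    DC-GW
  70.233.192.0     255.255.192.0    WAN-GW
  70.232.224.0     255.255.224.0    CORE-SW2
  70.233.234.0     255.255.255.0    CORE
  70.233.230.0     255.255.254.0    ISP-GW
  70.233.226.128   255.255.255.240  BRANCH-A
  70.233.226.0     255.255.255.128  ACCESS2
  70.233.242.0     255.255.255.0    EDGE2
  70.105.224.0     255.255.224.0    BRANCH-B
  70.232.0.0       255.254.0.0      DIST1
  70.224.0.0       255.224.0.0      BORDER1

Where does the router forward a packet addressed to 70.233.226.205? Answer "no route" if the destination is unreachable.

WAN-GW

Routes whose prefix contains 70.233.226.205:
  70.224.0.0/11 (70.224.0.0 - 70.255.255.255) -> BORDER1
  70.232.0.0/15 (70.232.0.0 - 70.233.255.255) -> DIST1
  70.233.192.0/18 (70.233.192.0 - 70.233.255.255) -> WAN-GW
More-specific entries that do NOT match:
  70.233.226.128/28 (70.233.226.128 - 70.233.226.143) does not contain 70.233.226.205
  70.233.226.0/25 (70.233.226.0 - 70.233.226.127) does not contain 70.233.226.205
  70.233.234.0/24 (70.233.234.0 - 70.233.234.255) does not contain 70.233.226.205
  70.233.242.0/24 (70.233.242.0 - 70.233.242.255) does not contain 70.233.226.205
  70.233.230.0/23 (70.233.230.0 - 70.233.231.255) does not contain 70.233.226.205
  70.233.232.0/21 (70.233.232.0 - 70.233.239.255) does not contain 70.233.226.205
  70.232.224.0/19 (70.232.224.0 - 70.232.255.255) does not contain 70.233.226.205
  70.105.224.0/19 (70.105.224.0 - 70.105.255.255) does not contain 70.233.226.205
Longest matching prefix is /18 -> next hop WAN-GW.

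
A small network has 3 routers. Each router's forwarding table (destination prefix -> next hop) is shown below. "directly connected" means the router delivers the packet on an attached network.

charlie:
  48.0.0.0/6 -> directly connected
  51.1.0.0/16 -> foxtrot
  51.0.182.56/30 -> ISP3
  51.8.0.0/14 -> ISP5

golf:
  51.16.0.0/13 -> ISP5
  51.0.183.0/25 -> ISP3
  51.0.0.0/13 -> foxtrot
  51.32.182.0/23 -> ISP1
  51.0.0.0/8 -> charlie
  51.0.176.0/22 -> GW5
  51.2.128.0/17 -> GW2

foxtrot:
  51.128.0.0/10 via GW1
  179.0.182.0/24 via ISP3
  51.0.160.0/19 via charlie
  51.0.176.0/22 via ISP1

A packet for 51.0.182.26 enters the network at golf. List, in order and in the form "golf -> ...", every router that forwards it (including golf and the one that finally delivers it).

golf -> foxtrot -> charlie

At golf: longest match for 51.0.182.26 is 51.0.0.0/13 -> foxtrot
At foxtrot: longest match for 51.0.182.26 is 51.0.160.0/19 -> charlie
At charlie: longest match for 51.0.182.26 is 48.0.0.0/6 -> directly connected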